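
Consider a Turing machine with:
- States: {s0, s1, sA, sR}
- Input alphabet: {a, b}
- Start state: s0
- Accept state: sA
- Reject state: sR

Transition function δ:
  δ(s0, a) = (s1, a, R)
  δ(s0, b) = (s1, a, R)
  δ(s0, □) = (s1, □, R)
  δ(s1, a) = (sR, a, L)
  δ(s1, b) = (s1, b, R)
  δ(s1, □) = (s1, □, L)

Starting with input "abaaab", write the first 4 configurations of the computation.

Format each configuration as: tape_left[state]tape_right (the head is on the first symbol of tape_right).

Transitions applied:
Step 1: δ(s0, a) = (s1, a, R)
Step 2: δ(s1, b) = (s1, b, R)
Step 3: δ(s1, a) = (sR, a, L)

The first 4 configurations are:
[s0]abaaab ⊢ a[s1]baaab ⊢ ab[s1]aaab ⊢ a[sR]baaab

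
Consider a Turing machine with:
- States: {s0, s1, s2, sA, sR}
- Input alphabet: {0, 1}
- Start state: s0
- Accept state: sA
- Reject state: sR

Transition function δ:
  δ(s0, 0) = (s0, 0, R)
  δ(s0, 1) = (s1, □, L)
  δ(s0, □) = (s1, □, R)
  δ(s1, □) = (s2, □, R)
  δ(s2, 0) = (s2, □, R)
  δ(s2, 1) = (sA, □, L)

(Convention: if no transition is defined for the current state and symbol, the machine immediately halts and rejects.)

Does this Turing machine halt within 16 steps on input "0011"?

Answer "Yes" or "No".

Execution trace:
Initial: [s0]0011
Step 1: δ(s0, 0) = (s0, 0, R) → 0[s0]011
Step 2: δ(s0, 0) = (s0, 0, R) → 00[s0]11
Step 3: δ(s0, 1) = (s1, □, L) → 0[s1]0□1

No transition is defined for δ(s1, 0). By convention the machine halts and rejects.
The machine halted after 3 steps (within the 16-step bound).

Answer: Yes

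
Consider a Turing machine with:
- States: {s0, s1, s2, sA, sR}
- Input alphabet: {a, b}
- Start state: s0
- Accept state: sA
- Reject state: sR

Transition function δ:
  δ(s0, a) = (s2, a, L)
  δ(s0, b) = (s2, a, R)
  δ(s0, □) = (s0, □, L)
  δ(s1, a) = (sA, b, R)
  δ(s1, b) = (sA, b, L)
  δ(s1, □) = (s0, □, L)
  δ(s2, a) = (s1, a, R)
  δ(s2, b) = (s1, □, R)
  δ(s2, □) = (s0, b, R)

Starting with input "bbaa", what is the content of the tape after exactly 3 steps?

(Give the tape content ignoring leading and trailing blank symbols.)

Execution trace:
Initial: [s0]bbaa
Step 1: δ(s0, b) = (s2, a, R) → a[s2]baa
Step 2: δ(s2, b) = (s1, □, R) → a□[s1]aa
Step 3: δ(s1, a) = (sA, b, R) → a□b[sA]a

The machine reaches the accept state sA and halts.

After 3 steps, the tape (ignoring leading/trailing blanks) is: a□ba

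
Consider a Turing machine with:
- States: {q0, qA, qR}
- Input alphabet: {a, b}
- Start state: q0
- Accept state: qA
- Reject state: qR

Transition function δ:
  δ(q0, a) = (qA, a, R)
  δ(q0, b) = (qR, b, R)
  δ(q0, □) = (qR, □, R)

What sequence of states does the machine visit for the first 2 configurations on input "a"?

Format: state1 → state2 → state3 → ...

Execution trace:
Initial: [q0]a
Step 1: δ(q0, a) = (qA, a, R) → a[qA]□

The machine reaches the accept state qA and halts.

State sequence: q0 → qA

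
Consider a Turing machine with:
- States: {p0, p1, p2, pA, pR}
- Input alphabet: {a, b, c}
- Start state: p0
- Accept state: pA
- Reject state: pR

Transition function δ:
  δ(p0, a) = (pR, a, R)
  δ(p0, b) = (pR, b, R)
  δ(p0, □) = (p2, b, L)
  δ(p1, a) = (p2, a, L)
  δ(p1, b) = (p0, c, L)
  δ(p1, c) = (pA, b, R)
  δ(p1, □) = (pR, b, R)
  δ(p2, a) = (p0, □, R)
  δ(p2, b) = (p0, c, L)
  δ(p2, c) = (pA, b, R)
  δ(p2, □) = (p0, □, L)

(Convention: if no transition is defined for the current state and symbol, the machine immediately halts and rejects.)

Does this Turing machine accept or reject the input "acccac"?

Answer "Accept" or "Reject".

Execution trace:
Initial: [p0]acccac
Step 1: δ(p0, a) = (pR, a, R) → a[pR]cccac

The machine reaches the reject state pR and halts.

Answer: Reject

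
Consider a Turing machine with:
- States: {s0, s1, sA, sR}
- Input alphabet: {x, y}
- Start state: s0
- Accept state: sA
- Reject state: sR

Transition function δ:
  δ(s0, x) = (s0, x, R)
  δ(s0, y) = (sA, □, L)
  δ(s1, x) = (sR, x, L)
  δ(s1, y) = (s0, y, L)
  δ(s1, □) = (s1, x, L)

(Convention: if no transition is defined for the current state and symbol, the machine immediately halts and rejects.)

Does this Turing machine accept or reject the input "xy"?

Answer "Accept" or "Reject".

Execution trace:
Initial: [s0]xy
Step 1: δ(s0, x) = (s0, x, R) → x[s0]y
Step 2: δ(s0, y) = (sA, □, L) → [sA]x□

The machine reaches the accept state sA and halts.

Answer: Accept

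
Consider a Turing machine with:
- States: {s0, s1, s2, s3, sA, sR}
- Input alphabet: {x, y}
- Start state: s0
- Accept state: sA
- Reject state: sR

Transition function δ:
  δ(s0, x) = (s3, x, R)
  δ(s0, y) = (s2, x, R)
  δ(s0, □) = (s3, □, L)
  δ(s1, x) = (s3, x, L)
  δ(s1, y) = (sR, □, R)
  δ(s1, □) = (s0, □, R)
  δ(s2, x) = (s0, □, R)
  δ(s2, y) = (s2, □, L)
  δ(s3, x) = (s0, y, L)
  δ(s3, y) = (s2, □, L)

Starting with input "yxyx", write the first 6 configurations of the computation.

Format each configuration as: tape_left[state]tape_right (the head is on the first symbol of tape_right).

Transitions applied:
Step 1: δ(s0, y) = (s2, x, R)
Step 2: δ(s2, x) = (s0, □, R)
Step 3: δ(s0, y) = (s2, x, R)
Step 4: δ(s2, x) = (s0, □, R)
Step 5: δ(s0, □) = (s3, □, L)

The first 6 configurations are:
[s0]yxyx ⊢ x[s2]xyx ⊢ x□[s0]yx ⊢ x□x[s2]x ⊢ x□x□[s0]□ ⊢ x□x[s3]□□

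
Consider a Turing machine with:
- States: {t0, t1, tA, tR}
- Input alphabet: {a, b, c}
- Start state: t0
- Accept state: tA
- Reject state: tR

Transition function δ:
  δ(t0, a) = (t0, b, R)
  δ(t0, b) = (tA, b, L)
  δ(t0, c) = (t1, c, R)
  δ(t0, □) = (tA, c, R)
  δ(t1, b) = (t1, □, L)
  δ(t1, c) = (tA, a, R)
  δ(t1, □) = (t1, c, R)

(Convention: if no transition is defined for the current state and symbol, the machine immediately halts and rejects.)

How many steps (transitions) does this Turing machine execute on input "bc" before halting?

Execution trace:
Initial: [t0]bc
Step 1: δ(t0, b) = (tA, b, L) → [tA]□bc

The machine reaches the accept state tA and halts.

The machine executed 1 step before halting.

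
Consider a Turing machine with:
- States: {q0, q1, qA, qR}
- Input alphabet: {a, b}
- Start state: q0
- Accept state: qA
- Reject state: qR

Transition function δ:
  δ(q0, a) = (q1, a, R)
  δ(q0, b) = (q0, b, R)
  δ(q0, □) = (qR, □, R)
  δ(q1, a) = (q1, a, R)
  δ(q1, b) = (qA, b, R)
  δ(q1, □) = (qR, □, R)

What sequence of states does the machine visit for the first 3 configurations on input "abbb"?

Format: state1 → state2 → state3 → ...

Execution trace:
Initial: [q0]abbb
Step 1: δ(q0, a) = (q1, a, R) → a[q1]bbb
Step 2: δ(q1, b) = (qA, b, R) → ab[qA]bb

The machine reaches the accept state qA and halts.

State sequence: q0 → q1 → qA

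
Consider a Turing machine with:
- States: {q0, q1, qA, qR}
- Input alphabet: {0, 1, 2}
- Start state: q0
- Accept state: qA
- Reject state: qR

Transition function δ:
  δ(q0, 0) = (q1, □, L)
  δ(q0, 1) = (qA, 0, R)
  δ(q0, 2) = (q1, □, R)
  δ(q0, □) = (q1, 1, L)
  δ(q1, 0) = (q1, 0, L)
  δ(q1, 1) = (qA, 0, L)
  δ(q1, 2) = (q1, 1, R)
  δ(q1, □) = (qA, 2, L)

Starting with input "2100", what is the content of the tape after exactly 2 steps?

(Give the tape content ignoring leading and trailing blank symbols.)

Execution trace:
Initial: [q0]2100
Step 1: δ(q0, 2) = (q1, □, R) → □[q1]100
Step 2: δ(q1, 1) = (qA, 0, L) → [qA]□000

The machine reaches the accept state qA and halts.

After 2 steps, the tape (ignoring leading/trailing blanks) is: 000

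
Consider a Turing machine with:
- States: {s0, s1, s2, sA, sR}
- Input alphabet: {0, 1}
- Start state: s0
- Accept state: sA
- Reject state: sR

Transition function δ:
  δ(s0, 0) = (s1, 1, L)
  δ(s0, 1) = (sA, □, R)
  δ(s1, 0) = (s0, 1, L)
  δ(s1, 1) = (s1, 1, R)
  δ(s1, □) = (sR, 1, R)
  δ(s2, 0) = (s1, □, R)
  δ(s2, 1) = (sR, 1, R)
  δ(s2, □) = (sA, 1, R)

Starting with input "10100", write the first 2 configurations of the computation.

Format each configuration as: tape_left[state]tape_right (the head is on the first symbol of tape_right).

Transitions applied:
Step 1: δ(s0, 1) = (sA, □, R)

The first 2 configurations are:
[s0]10100 ⊢ □[sA]0100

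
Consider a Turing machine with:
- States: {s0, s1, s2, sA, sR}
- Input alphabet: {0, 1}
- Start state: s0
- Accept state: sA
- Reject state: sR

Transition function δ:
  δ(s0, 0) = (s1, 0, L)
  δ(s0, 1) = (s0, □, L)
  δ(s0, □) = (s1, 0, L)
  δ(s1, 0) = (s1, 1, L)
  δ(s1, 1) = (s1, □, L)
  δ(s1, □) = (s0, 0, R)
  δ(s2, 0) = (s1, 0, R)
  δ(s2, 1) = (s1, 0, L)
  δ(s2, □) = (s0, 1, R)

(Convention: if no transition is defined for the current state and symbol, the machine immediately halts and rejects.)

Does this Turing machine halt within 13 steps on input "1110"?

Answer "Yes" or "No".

Execution trace:
Initial: [s0]1110
Step 1: δ(s0, 1) = (s0, □, L) → [s0]□□110
Step 2: δ(s0, □) = (s1, 0, L) → [s1]□0□110
Step 3: δ(s1, □) = (s0, 0, R) → 0[s0]0□110
Step 4: δ(s0, 0) = (s1, 0, L) → [s1]00□110
Step 5: δ(s1, 0) = (s1, 1, L) → [s1]□10□110
Step 6: δ(s1, □) = (s0, 0, R) → 0[s0]10□110
Step 7: δ(s0, 1) = (s0, □, L) → [s0]0□0□110
Step 8: δ(s0, 0) = (s1, 0, L) → [s1]□0□0□110
Step 9: δ(s1, □) = (s0, 0, R) → 0[s0]0□0□110
Step 10: δ(s0, 0) = (s1, 0, L) → [s1]00□0□110
Step 11: δ(s1, 0) = (s1, 1, L) → [s1]□10□0□110
Step 12: δ(s1, □) = (s0, 0, R) → 0[s0]10□0□110
Step 13: δ(s0, 1) = (s0, □, L) → [s0]0□0□0□110

The machine has not reached a halting state after 13 steps.
The machine did not halt within the 13-step bound.

Answer: No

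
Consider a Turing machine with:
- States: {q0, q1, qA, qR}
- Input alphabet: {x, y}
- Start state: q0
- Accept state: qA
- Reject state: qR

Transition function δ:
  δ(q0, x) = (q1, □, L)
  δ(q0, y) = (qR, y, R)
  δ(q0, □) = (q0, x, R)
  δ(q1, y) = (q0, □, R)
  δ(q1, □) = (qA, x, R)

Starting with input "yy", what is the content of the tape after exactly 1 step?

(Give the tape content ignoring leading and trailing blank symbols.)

Execution trace:
Initial: [q0]yy
Step 1: δ(q0, y) = (qR, y, R) → y[qR]y

The machine reaches the reject state qR and halts.

After 1 step, the tape (ignoring leading/trailing blanks) is: yy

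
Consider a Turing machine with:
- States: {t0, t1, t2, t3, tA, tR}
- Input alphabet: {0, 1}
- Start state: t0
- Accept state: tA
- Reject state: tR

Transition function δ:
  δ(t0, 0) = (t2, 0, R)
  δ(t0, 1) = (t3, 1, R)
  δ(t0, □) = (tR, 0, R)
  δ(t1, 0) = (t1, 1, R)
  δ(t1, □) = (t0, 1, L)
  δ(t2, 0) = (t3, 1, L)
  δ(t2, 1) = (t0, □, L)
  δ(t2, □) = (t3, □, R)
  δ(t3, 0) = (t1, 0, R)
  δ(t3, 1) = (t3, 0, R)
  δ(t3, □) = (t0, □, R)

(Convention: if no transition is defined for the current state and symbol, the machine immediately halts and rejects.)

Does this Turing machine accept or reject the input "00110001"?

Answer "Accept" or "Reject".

Execution trace:
Initial: [t0]00110001
Step 1: δ(t0, 0) = (t2, 0, R) → 0[t2]0110001
Step 2: δ(t2, 0) = (t3, 1, L) → [t3]01110001
Step 3: δ(t3, 0) = (t1, 0, R) → 0[t1]1110001

No transition is defined for δ(t1, 1). By convention the machine halts and rejects.

Answer: Reject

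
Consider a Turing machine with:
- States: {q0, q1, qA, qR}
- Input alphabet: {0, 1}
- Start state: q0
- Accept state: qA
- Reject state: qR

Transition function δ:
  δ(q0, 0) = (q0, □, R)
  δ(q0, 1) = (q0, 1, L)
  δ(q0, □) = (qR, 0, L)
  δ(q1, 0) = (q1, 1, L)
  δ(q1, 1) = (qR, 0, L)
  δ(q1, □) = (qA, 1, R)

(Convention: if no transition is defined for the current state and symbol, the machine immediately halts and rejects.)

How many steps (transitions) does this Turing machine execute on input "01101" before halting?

Execution trace:
Initial: [q0]01101
Step 1: δ(q0, 0) = (q0, □, R) → □[q0]1101
Step 2: δ(q0, 1) = (q0, 1, L) → [q0]□1101
Step 3: δ(q0, □) = (qR, 0, L) → [qR]□01101

The machine reaches the reject state qR and halts.

The machine executed 3 steps before halting.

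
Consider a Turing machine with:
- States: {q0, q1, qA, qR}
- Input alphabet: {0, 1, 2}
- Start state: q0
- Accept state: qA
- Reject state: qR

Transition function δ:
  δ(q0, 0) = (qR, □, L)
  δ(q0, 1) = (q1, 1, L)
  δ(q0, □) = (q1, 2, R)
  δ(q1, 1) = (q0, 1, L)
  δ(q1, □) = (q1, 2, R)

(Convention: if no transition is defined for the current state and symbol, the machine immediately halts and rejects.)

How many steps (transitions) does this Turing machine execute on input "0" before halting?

Execution trace:
Initial: [q0]0
Step 1: δ(q0, 0) = (qR, □, L) → [qR]□□

The machine reaches the reject state qR and halts.

The machine executed 1 step before halting.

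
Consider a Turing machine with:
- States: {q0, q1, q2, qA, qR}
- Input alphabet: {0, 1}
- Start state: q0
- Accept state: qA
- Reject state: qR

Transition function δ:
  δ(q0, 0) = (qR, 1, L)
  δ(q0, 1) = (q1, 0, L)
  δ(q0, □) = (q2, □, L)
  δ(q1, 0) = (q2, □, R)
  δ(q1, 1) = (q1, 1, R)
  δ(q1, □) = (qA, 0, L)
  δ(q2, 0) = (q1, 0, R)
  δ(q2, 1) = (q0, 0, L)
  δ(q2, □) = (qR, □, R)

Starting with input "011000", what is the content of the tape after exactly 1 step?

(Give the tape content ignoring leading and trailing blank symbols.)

Execution trace:
Initial: [q0]011000
Step 1: δ(q0, 0) = (qR, 1, L) → [qR]□111000

The machine reaches the reject state qR and halts.

After 1 step, the tape (ignoring leading/trailing blanks) is: 111000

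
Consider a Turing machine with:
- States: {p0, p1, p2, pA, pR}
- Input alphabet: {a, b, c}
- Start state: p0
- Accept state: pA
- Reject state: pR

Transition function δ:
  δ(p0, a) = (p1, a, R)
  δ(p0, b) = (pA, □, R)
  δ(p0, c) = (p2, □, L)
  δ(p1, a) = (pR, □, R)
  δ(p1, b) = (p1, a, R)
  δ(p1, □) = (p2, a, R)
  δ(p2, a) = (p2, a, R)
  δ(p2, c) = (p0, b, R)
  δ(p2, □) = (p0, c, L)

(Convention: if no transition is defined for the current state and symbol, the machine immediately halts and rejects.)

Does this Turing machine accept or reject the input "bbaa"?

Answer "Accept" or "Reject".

Execution trace:
Initial: [p0]bbaa
Step 1: δ(p0, b) = (pA, □, R) → □[pA]baa

The machine reaches the accept state pA and halts.

Answer: Accept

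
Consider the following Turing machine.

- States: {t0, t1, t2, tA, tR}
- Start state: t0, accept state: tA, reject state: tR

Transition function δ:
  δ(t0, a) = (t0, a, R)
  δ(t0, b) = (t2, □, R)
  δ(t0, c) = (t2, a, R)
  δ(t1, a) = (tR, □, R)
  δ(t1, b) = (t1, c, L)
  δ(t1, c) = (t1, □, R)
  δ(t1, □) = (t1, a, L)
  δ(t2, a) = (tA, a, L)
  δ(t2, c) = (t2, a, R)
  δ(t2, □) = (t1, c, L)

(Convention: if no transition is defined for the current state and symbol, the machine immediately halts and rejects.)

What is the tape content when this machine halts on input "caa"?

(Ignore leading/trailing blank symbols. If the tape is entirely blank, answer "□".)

Execution trace:
Initial: [t0]caa
Step 1: δ(t0, c) = (t2, a, R) → a[t2]aa
Step 2: δ(t2, a) = (tA, a, L) → [tA]aaa

The machine reaches the accept state tA and halts.

Final tape (ignoring leading/trailing blanks): aaa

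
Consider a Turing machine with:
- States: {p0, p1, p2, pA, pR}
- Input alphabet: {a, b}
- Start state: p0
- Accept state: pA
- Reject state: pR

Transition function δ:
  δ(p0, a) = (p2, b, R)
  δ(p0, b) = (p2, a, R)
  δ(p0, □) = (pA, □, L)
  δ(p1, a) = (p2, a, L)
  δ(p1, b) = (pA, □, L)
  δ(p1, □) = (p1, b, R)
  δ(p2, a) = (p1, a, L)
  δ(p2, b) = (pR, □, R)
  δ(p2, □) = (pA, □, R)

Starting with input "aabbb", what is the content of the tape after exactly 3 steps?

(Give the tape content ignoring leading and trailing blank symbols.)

Execution trace:
Initial: [p0]aabbb
Step 1: δ(p0, a) = (p2, b, R) → b[p2]abbb
Step 2: δ(p2, a) = (p1, a, L) → [p1]babbb
Step 3: δ(p1, b) = (pA, □, L) → [pA]□□abbb

The machine reaches the accept state pA and halts.

After 3 steps, the tape (ignoring leading/trailing blanks) is: abbb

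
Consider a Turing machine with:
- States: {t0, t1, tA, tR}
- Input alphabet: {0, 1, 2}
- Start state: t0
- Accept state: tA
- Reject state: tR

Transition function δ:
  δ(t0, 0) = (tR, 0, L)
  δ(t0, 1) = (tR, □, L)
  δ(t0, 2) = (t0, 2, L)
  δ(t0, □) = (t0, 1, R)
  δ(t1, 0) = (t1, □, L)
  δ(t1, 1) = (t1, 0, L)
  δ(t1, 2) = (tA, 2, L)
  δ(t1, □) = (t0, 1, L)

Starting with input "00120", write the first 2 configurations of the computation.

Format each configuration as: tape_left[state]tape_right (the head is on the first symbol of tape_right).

Transitions applied:
Step 1: δ(t0, 0) = (tR, 0, L)

The first 2 configurations are:
[t0]00120 ⊢ [tR]□00120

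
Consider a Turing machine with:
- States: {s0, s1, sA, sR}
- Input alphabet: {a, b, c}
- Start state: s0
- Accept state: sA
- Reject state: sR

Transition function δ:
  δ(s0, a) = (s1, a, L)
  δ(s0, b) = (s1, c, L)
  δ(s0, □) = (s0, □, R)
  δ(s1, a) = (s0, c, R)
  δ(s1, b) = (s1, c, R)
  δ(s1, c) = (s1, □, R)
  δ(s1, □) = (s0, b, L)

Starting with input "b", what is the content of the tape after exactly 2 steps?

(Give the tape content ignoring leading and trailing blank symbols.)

Execution trace:
Initial: [s0]b
Step 1: δ(s0, b) = (s1, c, L) → [s1]□c
Step 2: δ(s1, □) = (s0, b, L) → [s0]□bc

After 2 steps, the tape (ignoring leading/trailing blanks) is: bc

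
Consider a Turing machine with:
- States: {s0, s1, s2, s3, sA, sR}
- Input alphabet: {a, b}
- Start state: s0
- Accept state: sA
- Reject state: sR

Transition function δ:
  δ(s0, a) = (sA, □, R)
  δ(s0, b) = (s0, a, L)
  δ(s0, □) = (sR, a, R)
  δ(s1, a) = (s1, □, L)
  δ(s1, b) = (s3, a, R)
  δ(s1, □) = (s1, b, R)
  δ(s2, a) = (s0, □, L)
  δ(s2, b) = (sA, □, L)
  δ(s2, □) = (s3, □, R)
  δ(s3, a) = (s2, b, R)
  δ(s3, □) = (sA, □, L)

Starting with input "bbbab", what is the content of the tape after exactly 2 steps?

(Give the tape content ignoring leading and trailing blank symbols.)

Execution trace:
Initial: [s0]bbbab
Step 1: δ(s0, b) = (s0, a, L) → [s0]□abbab
Step 2: δ(s0, □) = (sR, a, R) → a[sR]abbab

The machine reaches the reject state sR and halts.

After 2 steps, the tape (ignoring leading/trailing blanks) is: aabbab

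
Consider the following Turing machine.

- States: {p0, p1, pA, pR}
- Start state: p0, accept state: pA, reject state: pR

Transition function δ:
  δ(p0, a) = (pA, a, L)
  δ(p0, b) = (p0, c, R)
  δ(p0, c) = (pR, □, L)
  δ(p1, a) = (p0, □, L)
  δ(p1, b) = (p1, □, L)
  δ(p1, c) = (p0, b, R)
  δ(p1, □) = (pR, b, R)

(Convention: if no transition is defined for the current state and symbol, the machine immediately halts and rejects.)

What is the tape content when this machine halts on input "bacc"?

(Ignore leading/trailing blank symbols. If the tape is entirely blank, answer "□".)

Execution trace:
Initial: [p0]bacc
Step 1: δ(p0, b) = (p0, c, R) → c[p0]acc
Step 2: δ(p0, a) = (pA, a, L) → [pA]cacc

The machine reaches the accept state pA and halts.

Final tape (ignoring leading/trailing blanks): cacc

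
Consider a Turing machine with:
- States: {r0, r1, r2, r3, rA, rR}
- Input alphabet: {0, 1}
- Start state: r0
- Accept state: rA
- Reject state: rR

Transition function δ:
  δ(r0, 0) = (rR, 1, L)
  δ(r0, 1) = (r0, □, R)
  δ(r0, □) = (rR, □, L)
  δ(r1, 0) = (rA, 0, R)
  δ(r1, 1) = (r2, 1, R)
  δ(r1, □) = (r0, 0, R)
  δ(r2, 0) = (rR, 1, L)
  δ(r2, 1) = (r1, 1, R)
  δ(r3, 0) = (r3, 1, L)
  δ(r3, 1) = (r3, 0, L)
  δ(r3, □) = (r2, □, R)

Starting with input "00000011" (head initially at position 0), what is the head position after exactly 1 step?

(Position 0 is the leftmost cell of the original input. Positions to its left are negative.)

Execution trace (head position shown):
Step 0: [r0]00000011  (head at position 0)
Step 1: move left → [rR]□10000011  (head at position -1)

After 1 step, the head is at position -1.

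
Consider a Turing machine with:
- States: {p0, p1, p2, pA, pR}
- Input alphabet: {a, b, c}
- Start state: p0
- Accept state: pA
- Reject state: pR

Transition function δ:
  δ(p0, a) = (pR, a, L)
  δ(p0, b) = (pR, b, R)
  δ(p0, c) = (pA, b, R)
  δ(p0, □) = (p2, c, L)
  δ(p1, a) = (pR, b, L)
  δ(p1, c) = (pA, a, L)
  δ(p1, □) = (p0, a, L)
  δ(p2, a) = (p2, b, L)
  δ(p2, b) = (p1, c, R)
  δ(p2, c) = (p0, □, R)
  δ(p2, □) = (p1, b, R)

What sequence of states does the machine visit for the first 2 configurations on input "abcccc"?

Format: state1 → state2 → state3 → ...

Execution trace:
Initial: [p0]abcccc
Step 1: δ(p0, a) = (pR, a, L) → [pR]□abcccc

The machine reaches the reject state pR and halts.

State sequence: p0 → pR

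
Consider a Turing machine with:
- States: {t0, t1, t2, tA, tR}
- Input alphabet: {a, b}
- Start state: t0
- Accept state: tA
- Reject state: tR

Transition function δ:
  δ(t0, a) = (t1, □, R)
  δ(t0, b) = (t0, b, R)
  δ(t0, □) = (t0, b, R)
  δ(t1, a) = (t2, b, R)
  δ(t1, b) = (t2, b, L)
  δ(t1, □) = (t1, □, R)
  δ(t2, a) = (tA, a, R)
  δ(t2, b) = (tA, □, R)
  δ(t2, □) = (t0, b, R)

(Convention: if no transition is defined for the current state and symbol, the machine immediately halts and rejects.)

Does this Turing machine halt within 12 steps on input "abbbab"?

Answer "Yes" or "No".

Execution trace:
Initial: [t0]abbbab
Step 1: δ(t0, a) = (t1, □, R) → □[t1]bbbab
Step 2: δ(t1, b) = (t2, b, L) → [t2]□bbbab
Step 3: δ(t2, □) = (t0, b, R) → b[t0]bbbab
Step 4: δ(t0, b) = (t0, b, R) → bb[t0]bbab
Step 5: δ(t0, b) = (t0, b, R) → bbb[t0]bab
Step 6: δ(t0, b) = (t0, b, R) → bbbb[t0]ab
Step 7: δ(t0, a) = (t1, □, R) → bbbb□[t1]b
Step 8: δ(t1, b) = (t2, b, L) → bbbb[t2]□b
Step 9: δ(t2, □) = (t0, b, R) → bbbbb[t0]b
Step 10: δ(t0, b) = (t0, b, R) → bbbbbb[t0]□
Step 11: δ(t0, □) = (t0, b, R) → bbbbbbb[t0]□
Step 12: δ(t0, □) = (t0, b, R) → bbbbbbbb[t0]□

The machine has not reached a halting state after 12 steps.
The machine did not halt within the 12-step bound.

Answer: No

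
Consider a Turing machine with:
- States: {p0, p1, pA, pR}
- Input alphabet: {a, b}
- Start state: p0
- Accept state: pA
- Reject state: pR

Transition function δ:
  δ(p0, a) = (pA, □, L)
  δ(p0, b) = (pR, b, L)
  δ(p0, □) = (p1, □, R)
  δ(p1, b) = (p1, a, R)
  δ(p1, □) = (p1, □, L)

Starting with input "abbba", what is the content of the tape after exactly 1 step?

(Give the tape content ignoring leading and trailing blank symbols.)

Execution trace:
Initial: [p0]abbba
Step 1: δ(p0, a) = (pA, □, L) → [pA]□□bbba

The machine reaches the accept state pA and halts.

After 1 step, the tape (ignoring leading/trailing blanks) is: bbba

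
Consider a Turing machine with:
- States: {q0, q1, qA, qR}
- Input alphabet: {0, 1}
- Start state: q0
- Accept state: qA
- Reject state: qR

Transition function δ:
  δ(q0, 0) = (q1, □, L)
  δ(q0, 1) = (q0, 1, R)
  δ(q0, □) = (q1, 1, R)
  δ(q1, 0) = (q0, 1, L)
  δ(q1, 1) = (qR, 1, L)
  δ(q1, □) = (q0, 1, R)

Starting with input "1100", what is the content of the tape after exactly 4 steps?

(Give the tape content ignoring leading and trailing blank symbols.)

Execution trace:
Initial: [q0]1100
Step 1: δ(q0, 1) = (q0, 1, R) → 1[q0]100
Step 2: δ(q0, 1) = (q0, 1, R) → 11[q0]00
Step 3: δ(q0, 0) = (q1, □, L) → 1[q1]1□0
Step 4: δ(q1, 1) = (qR, 1, L) → [qR]11□0

The machine reaches the reject state qR and halts.

After 4 steps, the tape (ignoring leading/trailing blanks) is: 11□0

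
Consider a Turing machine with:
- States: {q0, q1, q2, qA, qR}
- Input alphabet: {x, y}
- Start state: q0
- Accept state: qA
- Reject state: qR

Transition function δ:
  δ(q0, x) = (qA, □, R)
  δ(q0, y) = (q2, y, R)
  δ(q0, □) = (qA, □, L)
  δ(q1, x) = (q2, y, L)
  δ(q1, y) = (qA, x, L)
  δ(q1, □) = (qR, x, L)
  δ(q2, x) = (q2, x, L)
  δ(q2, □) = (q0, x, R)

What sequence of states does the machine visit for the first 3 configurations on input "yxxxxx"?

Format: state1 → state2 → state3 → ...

Execution trace:
Initial: [q0]yxxxxx
Step 1: δ(q0, y) = (q2, y, R) → y[q2]xxxxx
Step 2: δ(q2, x) = (q2, x, L) → [q2]yxxxxx

No transition is defined for δ(q2, y). By convention the machine halts and rejects.

State sequence: q0 → q2 → q2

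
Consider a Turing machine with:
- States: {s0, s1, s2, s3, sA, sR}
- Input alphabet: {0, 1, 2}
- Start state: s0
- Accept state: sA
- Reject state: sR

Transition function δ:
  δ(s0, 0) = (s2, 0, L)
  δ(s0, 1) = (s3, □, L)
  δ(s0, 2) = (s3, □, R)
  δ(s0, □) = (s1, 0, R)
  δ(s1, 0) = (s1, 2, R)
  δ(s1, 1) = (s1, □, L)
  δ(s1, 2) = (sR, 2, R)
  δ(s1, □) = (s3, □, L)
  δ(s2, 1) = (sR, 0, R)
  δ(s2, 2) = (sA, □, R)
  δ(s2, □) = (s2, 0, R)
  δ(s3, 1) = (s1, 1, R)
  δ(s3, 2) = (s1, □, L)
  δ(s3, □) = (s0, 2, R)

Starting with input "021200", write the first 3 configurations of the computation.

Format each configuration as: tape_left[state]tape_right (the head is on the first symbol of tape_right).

Transitions applied:
Step 1: δ(s0, 0) = (s2, 0, L)
Step 2: δ(s2, □) = (s2, 0, R)

The first 3 configurations are:
[s0]021200 ⊢ [s2]□021200 ⊢ 0[s2]021200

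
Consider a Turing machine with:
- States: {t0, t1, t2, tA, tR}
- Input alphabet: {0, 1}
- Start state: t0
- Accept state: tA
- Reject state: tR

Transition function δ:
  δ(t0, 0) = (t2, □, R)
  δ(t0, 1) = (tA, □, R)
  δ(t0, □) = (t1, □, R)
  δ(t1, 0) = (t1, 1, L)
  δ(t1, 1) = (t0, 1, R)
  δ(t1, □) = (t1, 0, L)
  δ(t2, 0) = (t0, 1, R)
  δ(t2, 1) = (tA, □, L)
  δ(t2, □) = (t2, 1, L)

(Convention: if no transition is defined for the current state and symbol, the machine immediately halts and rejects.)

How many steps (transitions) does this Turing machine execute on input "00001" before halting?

Execution trace:
Initial: [t0]00001
Step 1: δ(t0, 0) = (t2, □, R) → □[t2]0001
Step 2: δ(t2, 0) = (t0, 1, R) → □1[t0]001
Step 3: δ(t0, 0) = (t2, □, R) → □1□[t2]01
Step 4: δ(t2, 0) = (t0, 1, R) → □1□1[t0]1
Step 5: δ(t0, 1) = (tA, □, R) → □1□1□[tA]□

The machine reaches the accept state tA and halts.

The machine executed 5 steps before halting.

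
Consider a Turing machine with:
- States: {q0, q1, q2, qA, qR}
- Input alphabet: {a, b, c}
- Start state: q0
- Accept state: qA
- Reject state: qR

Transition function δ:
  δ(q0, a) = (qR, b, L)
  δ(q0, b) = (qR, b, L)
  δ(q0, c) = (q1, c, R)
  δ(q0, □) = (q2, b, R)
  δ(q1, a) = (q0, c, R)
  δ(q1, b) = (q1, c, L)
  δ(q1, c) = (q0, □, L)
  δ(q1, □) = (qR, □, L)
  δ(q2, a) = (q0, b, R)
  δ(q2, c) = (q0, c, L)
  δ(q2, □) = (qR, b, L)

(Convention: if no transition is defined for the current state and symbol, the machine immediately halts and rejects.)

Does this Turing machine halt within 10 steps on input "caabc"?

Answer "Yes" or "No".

Execution trace:
Initial: [q0]caabc
Step 1: δ(q0, c) = (q1, c, R) → c[q1]aabc
Step 2: δ(q1, a) = (q0, c, R) → cc[q0]abc
Step 3: δ(q0, a) = (qR, b, L) → c[qR]cbbc

The machine reaches the reject state qR and halts.
The machine halted after 3 steps (within the 10-step bound).

Answer: Yes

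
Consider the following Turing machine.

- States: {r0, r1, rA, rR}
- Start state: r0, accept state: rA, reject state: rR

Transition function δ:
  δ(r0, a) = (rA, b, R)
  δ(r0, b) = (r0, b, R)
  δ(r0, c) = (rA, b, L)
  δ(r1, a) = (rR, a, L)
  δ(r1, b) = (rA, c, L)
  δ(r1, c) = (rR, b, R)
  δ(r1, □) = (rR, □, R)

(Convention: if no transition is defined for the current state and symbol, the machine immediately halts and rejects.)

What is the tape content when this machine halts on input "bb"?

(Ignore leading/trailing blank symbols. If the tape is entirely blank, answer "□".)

Execution trace:
Initial: [r0]bb
Step 1: δ(r0, b) = (r0, b, R) → b[r0]b
Step 2: δ(r0, b) = (r0, b, R) → bb[r0]□

No transition is defined for δ(r0, □). By convention the machine halts and rejects.

Final tape (ignoring leading/trailing blanks): bb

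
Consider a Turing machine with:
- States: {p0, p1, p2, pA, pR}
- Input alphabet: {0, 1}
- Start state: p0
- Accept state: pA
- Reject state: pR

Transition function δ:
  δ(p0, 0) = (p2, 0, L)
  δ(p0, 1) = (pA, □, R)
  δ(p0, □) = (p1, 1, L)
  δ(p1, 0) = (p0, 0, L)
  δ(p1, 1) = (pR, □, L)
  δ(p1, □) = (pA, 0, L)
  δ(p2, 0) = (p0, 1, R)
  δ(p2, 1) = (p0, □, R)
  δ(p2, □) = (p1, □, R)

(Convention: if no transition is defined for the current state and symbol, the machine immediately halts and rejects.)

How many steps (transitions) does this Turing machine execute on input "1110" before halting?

Execution trace:
Initial: [p0]1110
Step 1: δ(p0, 1) = (pA, □, R) → □[pA]110

The machine reaches the accept state pA and halts.

The machine executed 1 step before halting.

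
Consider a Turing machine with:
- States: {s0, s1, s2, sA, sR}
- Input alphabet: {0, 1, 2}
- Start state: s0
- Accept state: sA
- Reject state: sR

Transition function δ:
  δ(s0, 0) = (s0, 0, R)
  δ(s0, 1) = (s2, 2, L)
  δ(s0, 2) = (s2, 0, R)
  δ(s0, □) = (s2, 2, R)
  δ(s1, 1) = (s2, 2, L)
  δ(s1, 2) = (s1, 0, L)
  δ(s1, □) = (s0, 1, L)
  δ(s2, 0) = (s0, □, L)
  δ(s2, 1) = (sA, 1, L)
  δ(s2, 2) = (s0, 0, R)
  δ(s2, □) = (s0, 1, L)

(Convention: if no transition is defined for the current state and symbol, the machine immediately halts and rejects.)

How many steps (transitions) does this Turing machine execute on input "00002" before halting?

Execution trace:
Initial: [s0]00002
Step 1: δ(s0, 0) = (s0, 0, R) → 0[s0]0002
Step 2: δ(s0, 0) = (s0, 0, R) → 00[s0]002
Step 3: δ(s0, 0) = (s0, 0, R) → 000[s0]02
Step 4: δ(s0, 0) = (s0, 0, R) → 0000[s0]2
Step 5: δ(s0, 2) = (s2, 0, R) → 00000[s2]□
Step 6: δ(s2, □) = (s0, 1, L) → 0000[s0]01
Step 7: δ(s0, 0) = (s0, 0, R) → 00000[s0]1
Step 8: δ(s0, 1) = (s2, 2, L) → 0000[s2]02
Step 9: δ(s2, 0) = (s0, □, L) → 000[s0]0□2
Step 10: δ(s0, 0) = (s0, 0, R) → 0000[s0]□2
Step 11: δ(s0, □) = (s2, 2, R) → 00002[s2]2
Step 12: δ(s2, 2) = (s0, 0, R) → 000020[s0]□
Step 13: δ(s0, □) = (s2, 2, R) → 0000202[s2]□
Step 14: δ(s2, □) = (s0, 1, L) → 000020[s0]21
Step 15: δ(s0, 2) = (s2, 0, R) → 0000200[s2]1
Step 16: δ(s2, 1) = (sA, 1, L) → 000020[sA]01

The machine reaches the accept state sA and halts.

The machine executed 16 steps before halting.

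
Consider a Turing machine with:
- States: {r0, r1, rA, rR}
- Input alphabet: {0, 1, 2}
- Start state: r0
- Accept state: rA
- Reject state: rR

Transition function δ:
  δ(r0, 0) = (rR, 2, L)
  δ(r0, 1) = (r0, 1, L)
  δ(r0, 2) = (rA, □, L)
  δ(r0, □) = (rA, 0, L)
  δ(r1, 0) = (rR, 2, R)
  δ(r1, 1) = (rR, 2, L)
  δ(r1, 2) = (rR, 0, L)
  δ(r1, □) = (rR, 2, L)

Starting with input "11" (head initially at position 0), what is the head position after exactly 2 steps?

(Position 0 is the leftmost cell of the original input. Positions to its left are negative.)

Execution trace (head position shown):
Step 0: [r0]11  (head at position 0)
Step 1: move left → [r0]□11  (head at position -1)
Step 2: move left → [rA]□011  (head at position -2)

After 2 steps, the head is at position -2.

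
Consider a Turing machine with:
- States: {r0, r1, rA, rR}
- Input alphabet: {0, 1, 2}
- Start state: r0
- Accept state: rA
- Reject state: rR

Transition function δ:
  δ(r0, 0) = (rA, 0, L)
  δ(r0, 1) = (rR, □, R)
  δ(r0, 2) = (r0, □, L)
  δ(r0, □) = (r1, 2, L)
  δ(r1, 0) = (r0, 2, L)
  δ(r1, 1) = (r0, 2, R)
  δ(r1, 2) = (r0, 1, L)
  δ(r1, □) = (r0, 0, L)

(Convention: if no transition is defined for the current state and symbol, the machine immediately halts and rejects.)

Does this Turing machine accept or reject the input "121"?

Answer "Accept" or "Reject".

Execution trace:
Initial: [r0]121
Step 1: δ(r0, 1) = (rR, □, R) → □[rR]21

The machine reaches the reject state rR and halts.

Answer: Reject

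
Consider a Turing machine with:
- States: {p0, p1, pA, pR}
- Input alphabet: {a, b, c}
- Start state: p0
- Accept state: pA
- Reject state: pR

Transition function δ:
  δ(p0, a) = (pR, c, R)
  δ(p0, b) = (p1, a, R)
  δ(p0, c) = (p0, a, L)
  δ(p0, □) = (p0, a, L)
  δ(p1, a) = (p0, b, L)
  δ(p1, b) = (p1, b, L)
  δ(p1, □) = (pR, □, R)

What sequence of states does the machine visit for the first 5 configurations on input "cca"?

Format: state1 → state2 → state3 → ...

Execution trace:
Initial: [p0]cca
Step 1: δ(p0, c) = (p0, a, L) → [p0]□aca
Step 2: δ(p0, □) = (p0, a, L) → [p0]□aaca
Step 3: δ(p0, □) = (p0, a, L) → [p0]□aaaca
Step 4: δ(p0, □) = (p0, a, L) → [p0]□aaaaca

State sequence: p0 → p0 → p0 → p0 → p0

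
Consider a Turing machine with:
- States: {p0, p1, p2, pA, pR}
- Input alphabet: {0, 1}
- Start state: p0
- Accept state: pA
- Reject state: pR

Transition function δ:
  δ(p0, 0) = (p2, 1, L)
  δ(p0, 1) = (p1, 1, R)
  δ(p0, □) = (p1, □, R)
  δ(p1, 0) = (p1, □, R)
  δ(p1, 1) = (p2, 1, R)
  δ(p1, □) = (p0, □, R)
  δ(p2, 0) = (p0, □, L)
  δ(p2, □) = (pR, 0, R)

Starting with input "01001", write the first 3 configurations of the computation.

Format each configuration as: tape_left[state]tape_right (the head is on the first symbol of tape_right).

Transitions applied:
Step 1: δ(p0, 0) = (p2, 1, L)
Step 2: δ(p2, □) = (pR, 0, R)

The first 3 configurations are:
[p0]01001 ⊢ [p2]□11001 ⊢ 0[pR]11001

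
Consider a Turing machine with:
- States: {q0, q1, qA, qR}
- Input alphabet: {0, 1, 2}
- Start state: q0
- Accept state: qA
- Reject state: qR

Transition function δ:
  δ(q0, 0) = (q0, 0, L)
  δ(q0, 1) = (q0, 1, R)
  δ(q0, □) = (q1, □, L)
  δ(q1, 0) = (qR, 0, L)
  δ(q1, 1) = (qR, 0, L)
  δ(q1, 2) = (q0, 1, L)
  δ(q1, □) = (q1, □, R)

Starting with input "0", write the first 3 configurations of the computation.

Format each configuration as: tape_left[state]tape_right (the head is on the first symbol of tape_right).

Transitions applied:
Step 1: δ(q0, 0) = (q0, 0, L)
Step 2: δ(q0, □) = (q1, □, L)

The first 3 configurations are:
[q0]0 ⊢ [q0]□0 ⊢ [q1]□□0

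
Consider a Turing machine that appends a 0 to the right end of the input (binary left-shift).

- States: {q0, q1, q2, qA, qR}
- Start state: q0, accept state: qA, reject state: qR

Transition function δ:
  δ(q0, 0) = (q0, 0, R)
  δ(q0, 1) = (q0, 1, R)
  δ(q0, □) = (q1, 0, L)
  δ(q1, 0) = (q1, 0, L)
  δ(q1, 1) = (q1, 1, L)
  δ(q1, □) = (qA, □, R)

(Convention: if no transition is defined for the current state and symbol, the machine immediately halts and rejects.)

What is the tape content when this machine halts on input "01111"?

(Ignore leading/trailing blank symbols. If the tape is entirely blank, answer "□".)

Execution trace:
Initial: [q0]01111
Step 1: δ(q0, 0) = (q0, 0, R) → 0[q0]1111
Step 2: δ(q0, 1) = (q0, 1, R) → 01[q0]111
Step 3: δ(q0, 1) = (q0, 1, R) → 011[q0]11
Step 4: δ(q0, 1) = (q0, 1, R) → 0111[q0]1
Step 5: δ(q0, 1) = (q0, 1, R) → 01111[q0]□
Step 6: δ(q0, □) = (q1, 0, L) → 0111[q1]10
Step 7: δ(q1, 1) = (q1, 1, L) → 011[q1]110
Step 8: δ(q1, 1) = (q1, 1, L) → 01[q1]1110
Step 9: δ(q1, 1) = (q1, 1, L) → 0[q1]11110
Step 10: δ(q1, 1) = (q1, 1, L) → [q1]011110
Step 11: δ(q1, 0) = (q1, 0, L) → [q1]□011110
Step 12: δ(q1, □) = (qA, □, R) → □[qA]011110

The machine reaches the accept state qA and halts.

Final tape (ignoring leading/trailing blanks): 011110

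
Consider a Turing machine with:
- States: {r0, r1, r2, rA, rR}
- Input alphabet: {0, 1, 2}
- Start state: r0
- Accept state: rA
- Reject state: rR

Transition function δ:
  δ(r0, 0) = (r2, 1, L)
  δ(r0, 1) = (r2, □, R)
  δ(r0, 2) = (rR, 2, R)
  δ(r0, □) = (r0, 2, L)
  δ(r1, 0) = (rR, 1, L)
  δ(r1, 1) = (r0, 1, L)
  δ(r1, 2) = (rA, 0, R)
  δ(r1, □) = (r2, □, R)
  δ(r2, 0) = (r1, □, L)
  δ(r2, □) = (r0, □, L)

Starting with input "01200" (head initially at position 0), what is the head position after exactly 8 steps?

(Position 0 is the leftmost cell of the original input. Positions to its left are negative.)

Execution trace (head position shown):
Step 0: [r0]01200  (head at position 0)
Step 1: move left → [r2]□11200  (head at position -1)
Step 2: move left → [r0]□□11200  (head at position -2)
Step 3: move left → [r0]□2□11200  (head at position -3)
Step 4: move left → [r0]□22□11200  (head at position -4)
Step 5: move left → [r0]□222□11200  (head at position -5)
Step 6: move left → [r0]□2222□11200  (head at position -6)
Step 7: move left → [r0]□22222□11200  (head at position -7)
Step 8: move left → [r0]□222222□11200  (head at position -8)

After 8 steps, the head is at position -8.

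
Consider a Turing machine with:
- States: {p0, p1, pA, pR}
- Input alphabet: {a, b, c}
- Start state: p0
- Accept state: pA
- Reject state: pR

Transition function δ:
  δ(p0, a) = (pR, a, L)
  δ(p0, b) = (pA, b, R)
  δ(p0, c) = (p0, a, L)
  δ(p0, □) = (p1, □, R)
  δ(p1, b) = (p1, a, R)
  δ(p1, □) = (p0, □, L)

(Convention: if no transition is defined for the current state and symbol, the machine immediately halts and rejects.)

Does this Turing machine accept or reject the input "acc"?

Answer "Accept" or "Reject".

Execution trace:
Initial: [p0]acc
Step 1: δ(p0, a) = (pR, a, L) → [pR]□acc

The machine reaches the reject state pR and halts.

Answer: Reject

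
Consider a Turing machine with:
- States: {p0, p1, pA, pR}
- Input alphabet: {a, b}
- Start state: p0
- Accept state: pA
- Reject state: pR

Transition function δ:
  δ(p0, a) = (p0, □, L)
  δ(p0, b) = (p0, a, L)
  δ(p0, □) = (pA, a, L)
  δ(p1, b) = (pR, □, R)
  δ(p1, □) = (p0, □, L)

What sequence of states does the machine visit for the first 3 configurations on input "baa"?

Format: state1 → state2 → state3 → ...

Execution trace:
Initial: [p0]baa
Step 1: δ(p0, b) = (p0, a, L) → [p0]□aaa
Step 2: δ(p0, □) = (pA, a, L) → [pA]□aaaa

The machine reaches the accept state pA and halts.

State sequence: p0 → p0 → pA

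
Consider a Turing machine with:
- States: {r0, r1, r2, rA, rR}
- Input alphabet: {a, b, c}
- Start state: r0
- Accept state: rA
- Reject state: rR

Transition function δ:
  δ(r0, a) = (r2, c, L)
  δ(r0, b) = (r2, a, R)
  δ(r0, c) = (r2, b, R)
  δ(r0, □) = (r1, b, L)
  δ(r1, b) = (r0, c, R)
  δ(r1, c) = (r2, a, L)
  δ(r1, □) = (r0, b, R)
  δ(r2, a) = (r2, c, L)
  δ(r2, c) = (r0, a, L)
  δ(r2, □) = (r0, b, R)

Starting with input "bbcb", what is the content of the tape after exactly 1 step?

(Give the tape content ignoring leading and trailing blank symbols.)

Execution trace:
Initial: [r0]bbcb
Step 1: δ(r0, b) = (r2, a, R) → a[r2]bcb

No transition is defined for δ(r2, b). By convention the machine halts and rejects.

After 1 step, the tape (ignoring leading/trailing blanks) is: abcb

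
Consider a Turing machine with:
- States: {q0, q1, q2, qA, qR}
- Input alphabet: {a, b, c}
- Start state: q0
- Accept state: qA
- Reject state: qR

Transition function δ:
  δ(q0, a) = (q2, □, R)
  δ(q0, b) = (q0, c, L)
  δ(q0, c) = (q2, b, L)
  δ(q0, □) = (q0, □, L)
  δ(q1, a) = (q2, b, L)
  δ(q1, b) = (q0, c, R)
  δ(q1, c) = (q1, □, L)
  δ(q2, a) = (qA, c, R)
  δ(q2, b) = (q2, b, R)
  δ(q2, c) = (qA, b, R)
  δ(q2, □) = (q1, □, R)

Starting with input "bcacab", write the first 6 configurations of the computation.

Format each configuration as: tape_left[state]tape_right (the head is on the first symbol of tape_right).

Transitions applied:
Step 1: δ(q0, b) = (q0, c, L)
Step 2: δ(q0, □) = (q0, □, L)
Step 3: δ(q0, □) = (q0, □, L)
Step 4: δ(q0, □) = (q0, □, L)
Step 5: δ(q0, □) = (q0, □, L)

The first 6 configurations are:
[q0]bcacab ⊢ [q0]□ccacab ⊢ [q0]□□ccacab ⊢ [q0]□□□ccacab ⊢ [q0]□□□□ccacab ⊢ [q0]□□□□□ccacab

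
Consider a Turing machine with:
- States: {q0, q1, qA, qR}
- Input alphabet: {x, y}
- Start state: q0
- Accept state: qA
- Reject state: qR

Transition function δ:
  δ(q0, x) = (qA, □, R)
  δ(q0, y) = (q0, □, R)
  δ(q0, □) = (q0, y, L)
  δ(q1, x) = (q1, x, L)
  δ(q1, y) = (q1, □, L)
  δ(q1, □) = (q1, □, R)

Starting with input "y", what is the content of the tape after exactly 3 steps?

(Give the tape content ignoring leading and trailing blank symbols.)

Execution trace:
Initial: [q0]y
Step 1: δ(q0, y) = (q0, □, R) → □[q0]□
Step 2: δ(q0, □) = (q0, y, L) → [q0]□y
Step 3: δ(q0, □) = (q0, y, L) → [q0]□yy

After 3 steps, the tape (ignoring leading/trailing blanks) is: yy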